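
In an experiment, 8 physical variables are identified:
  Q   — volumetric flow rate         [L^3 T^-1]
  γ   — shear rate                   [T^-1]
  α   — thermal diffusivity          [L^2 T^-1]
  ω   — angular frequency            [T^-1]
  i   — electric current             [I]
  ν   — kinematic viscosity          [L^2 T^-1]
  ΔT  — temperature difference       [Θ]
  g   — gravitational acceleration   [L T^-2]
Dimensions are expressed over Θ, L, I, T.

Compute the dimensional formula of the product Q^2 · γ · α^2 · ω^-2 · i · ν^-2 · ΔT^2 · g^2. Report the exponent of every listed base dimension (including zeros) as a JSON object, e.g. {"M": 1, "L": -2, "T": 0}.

{"Θ": 2, "L": 8, "I": 1, "T": -5}

Write exponents as rows Θ,L,I,T / cols Q,γ,α,ω,i,ν,ΔT,g:
  Θ: [ 0  0  0  0  0  0  1  0]
  L: [ 3  0  2  0  0  2  0  1]
  I: [ 0  0  0  0  1  0  0  0]
  T: [-1 -1 -1 -1  0 -1  0 -2]
  [Θ]: (2)·0+(1)·0+(2)·0+(-2)·0+(1)·0+(-2)·0+(2)·1+(2)·0 = 2
  [L]: (2)·3+(1)·0+(2)·2+(-2)·0+(1)·0+(-2)·2+(2)·0+(2)·1 = 8
  [I]: (2)·0+(1)·0+(2)·0+(-2)·0+(1)·1+(-2)·0+(2)·0+(2)·0 = 1
  [T]: (2)·-1+(1)·-1+(2)·-1+(-2)·-1+(1)·0+(-2)·-1+(2)·0+(2)·-2 = -5
⇒ Θ^2 L^8 I T^-5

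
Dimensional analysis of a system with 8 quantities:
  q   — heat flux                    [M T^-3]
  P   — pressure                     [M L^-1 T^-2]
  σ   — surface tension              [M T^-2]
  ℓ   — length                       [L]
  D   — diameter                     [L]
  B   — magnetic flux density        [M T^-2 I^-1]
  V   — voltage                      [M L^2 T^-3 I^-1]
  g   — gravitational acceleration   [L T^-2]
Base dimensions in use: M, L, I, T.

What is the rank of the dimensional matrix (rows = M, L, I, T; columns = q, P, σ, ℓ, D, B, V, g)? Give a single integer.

Exponent matrix [M,L,I,T] × [q,P,σ,ℓ,D,B,V,g]:
  M: [ 1  1  1  0  0  1  1  0]
  L: [ 0 -1  0  1  1  0  2  1]
  I: [ 0  0  0  0  0 -1 -1  0]
  T: [-3 -2 -2  0  0 -2 -3 -2]
Row reduction gives pivot columns q,P,σ,B; rank = 4

4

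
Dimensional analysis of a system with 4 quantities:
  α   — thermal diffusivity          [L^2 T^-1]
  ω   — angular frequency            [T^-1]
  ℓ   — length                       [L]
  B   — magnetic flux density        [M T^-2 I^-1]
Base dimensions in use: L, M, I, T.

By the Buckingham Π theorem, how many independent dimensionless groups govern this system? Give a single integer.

Exponent matrix [L,M,I,T] × [α,ω,ℓ,B]:
  L: [ 2  0  1  0]
  M: [ 0  0  0  1]
  I: [ 0  0  0 -1]
  T: [-1 -1  0 -2]
RREF → pivots at {α,ω,B} ⇒ r = 3
Π count = n − r = 4 − 3 = 1

1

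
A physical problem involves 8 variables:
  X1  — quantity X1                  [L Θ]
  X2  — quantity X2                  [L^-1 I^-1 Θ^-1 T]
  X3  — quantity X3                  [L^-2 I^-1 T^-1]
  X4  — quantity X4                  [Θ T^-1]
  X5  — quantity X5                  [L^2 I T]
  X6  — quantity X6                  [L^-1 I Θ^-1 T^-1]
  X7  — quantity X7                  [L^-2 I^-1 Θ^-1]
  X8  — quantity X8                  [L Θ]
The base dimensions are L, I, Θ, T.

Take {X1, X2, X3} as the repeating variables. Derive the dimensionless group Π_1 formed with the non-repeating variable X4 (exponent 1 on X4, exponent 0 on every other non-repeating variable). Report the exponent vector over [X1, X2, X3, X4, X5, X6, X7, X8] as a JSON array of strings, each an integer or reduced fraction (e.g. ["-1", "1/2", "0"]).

Write exponents as rows L,I,Θ,T / cols X1,X2,X3,X4,X5,X6,X7,X8:
  L: [ 1 -1 -2  0  2 -1 -2  1]
  I: [ 0 -1 -1  0  1  1 -1  0]
  Θ: [ 1 -1  0  1  0 -1 -1  1]
  T: [ 0  1 -1 -1  1 -1  0  0]
Row reduction gives pivot columns X1,X2,X3; rank = 3
Pivot set = {X1,X2,X3}, free = {X4,X5,X6,X7,X8}
RREF:
  r0: [   1    0    0  1/2    0   -2 -1/2    1]
  r1: [   0    1    0 -1/2    0   -1  1/2    0]
  r2: [   0    0    1  1/2   -1    0  1/2    0]
  r3: [   0    0    0    0    0    0    0    0]
Fix exponent of X4 at 1, X5 at 0, X6 at 0, X7 at 0, X8 at 0; solve each RREF row for its pivot's exponent:
  r0: exp(X1) + (1/2)·1 = 0 ⇒ exp(X1) = -1/2
  r1: exp(X2) + (-1/2)·1 = 0 ⇒ exp(X2) = 1/2
  r2: exp(X3) + (1/2)·1 = 0 ⇒ exp(X3) = -1/2
Π_1 = X1^(-1/2) · X2^(1/2) · X3^(-1/2) · X4

["-1/2", "1/2", "-1/2", "1", "0", "0", "0", "0"]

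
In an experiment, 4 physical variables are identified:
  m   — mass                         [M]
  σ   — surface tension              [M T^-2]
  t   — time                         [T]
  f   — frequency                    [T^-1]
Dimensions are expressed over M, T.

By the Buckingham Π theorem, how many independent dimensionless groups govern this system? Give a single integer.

2

Exponent matrix [M,T] × [m,σ,t,f]:
  M: [ 1  1  0  0]
  T: [ 0 -2  1 -1]
Row reduction gives pivot columns m,σ; rank = 2
Π count = n − r = 4 − 2 = 2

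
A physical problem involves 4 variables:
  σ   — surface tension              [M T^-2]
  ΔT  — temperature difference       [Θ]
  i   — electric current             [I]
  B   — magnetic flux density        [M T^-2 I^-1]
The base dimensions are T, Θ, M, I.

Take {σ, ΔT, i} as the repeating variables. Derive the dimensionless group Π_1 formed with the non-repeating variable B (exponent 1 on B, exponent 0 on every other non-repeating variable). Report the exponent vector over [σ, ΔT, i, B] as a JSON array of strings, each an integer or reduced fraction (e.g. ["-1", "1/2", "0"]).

Dimensional matrix (T×Θ×M×I by σ×ΔT×i×B):
  T: [-2  0  0 -2]
  Θ: [ 0  1  0  0]
  M: [ 1  0  0  1]
  I: [ 0  0  1 -1]
Echelon form has 3 nonzero rows (pivots: σ,ΔT,i)
Repeat: σ,ΔT,i; free: B
RREF:
  r0: [   1    0    0    1]
  r1: [   0    1    0    0]
  r2: [   0    0    1   -1]
  r3: [   0    0    0    0]
Fix exponent of B at 1; solve each RREF row for its pivot's exponent:
  r0: exp(σ) + (1)·1 = 0 ⇒ exp(σ) = -1
  r1: exp(ΔT) + (0)·1 = 0 ⇒ exp(ΔT) = 0
  r2: exp(i) + (-1)·1 = 0 ⇒ exp(i) = 1
Π_1 = σ^-1 · i · B

["-1", "0", "1", "1"]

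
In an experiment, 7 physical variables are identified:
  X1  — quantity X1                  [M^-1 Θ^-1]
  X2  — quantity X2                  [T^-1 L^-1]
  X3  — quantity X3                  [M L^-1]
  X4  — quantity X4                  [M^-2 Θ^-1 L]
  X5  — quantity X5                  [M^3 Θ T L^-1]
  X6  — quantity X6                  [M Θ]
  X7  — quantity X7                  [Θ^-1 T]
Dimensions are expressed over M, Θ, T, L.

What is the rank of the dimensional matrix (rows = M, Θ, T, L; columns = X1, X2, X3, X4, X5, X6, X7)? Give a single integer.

Dimensional matrix (M×Θ×T×L by X1×X2×X3×X4×X5×X6×X7):
  M: [-1  0  1 -2  3  1  0]
  Θ: [-1  0  0 -1  1  1 -1]
  T: [ 0 -1  0  0  1  0  1]
  L: [ 0 -1 -1  1 -1  0  0]
RREF → pivots at {X1,X2,X3} ⇒ r = 3

3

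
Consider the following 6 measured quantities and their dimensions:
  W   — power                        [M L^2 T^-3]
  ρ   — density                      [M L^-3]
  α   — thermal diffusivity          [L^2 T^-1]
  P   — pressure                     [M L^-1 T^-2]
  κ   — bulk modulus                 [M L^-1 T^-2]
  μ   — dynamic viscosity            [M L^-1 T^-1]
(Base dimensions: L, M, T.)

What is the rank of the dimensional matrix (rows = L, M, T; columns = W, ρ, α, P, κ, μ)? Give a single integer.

Exponent matrix [L,M,T] × [W,ρ,α,P,κ,μ]:
  L: [ 2 -3  2 -1 -1 -1]
  M: [ 1  1  0  1  1  1]
  T: [-3  0 -1 -2 -2 -1]
RREF → pivots at {W,ρ,α} ⇒ r = 3

3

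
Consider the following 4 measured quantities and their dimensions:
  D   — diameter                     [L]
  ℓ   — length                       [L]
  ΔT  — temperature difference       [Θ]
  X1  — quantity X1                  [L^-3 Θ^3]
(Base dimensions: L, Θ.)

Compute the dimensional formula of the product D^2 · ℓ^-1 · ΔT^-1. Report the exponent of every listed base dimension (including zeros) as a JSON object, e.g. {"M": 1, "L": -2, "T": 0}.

{"L": 1, "Θ": -1}

Exponent matrix [L,Θ] × [D,ℓ,ΔT,X1]:
  L: [ 1  1  0 -3]
  Θ: [ 0  0  1  3]
  [L]: (2)·1+(-1)·1+(-1)·0 = 1
  [Θ]: (2)·0+(-1)·0+(-1)·1 = -1
⇒ L Θ^-1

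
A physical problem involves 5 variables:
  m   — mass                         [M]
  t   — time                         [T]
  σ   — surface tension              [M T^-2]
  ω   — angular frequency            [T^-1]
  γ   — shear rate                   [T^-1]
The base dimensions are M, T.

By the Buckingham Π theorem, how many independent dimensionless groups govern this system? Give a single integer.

Write exponents as rows M,T / cols m,t,σ,ω,γ:
  M: [ 1  0  1  0  0]
  T: [ 0  1 -2 -1 -1]
Row reduction gives pivot columns m,t; rank = 2
5 vars − rank 2 = 3 Π groups

3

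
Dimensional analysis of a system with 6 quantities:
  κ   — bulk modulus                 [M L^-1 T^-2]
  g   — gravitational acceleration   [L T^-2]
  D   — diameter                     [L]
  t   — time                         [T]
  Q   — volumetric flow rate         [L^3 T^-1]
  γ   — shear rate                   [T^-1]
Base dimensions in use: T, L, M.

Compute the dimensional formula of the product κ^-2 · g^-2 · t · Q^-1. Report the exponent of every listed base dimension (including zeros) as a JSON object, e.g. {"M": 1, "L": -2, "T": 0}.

{"T": 10, "L": -3, "M": -2}

Exponent matrix [T,L,M] × [κ,g,D,t,Q,γ]:
  T: [-2 -2  0  1 -1 -1]
  L: [-1  1  1  0  3  0]
  M: [ 1  0  0  0  0  0]
  [T]: (-2)·-2+(-2)·-2+(1)·1+(-1)·-1 = 10
  [L]: (-2)·-1+(-2)·1+(1)·0+(-1)·3 = -3
  [M]: (-2)·1+(-2)·0+(1)·0+(-1)·0 = -2
⇒ T^10 L^-3 M^-2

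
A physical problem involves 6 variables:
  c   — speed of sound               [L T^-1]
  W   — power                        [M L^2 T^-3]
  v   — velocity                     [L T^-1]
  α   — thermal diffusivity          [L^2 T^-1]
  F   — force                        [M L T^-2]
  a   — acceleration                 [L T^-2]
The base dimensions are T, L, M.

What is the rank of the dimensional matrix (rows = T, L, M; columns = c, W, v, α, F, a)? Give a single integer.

3

Write exponents as rows T,L,M / cols c,W,v,α,F,a:
  T: [-1 -3 -1 -1 -2 -2]
  L: [ 1  2  1  2  1  1]
  M: [ 0  1  0  0  1  0]
Row reduction gives pivot columns c,W,α; rank = 3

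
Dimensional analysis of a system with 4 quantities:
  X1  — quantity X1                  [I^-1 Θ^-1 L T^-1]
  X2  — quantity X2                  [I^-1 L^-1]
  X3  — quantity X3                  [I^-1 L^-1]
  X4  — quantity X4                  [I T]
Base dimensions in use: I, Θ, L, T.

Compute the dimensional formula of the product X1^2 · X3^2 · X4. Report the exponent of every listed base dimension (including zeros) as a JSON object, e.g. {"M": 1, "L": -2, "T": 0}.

Write exponents as rows I,Θ,L,T / cols X1,X2,X3,X4:
  I: [-1 -1 -1  1]
  Θ: [-1  0  0  0]
  L: [ 1 -1 -1  0]
  T: [-1  0  0  1]
  [I]: (2)·-1+(2)·-1+(1)·1 = -3
  [Θ]: (2)·-1+(2)·0+(1)·0 = -2
  [L]: (2)·1+(2)·-1+(1)·0 = 0
  [T]: (2)·-1+(2)·0+(1)·1 = -1
⇒ I^-3 Θ^-2 T^-1

{"I": -3, "Θ": -2, "L": 0, "T": -1}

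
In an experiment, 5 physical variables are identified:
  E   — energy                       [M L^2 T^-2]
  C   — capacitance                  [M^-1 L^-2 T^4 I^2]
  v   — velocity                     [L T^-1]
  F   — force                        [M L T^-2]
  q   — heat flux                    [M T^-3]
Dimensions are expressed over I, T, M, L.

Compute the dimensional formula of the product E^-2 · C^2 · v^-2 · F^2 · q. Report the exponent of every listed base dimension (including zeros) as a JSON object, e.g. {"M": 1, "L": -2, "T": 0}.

Exponent matrix [I,T,M,L] × [E,C,v,F,q]:
  I: [ 0  2  0  0  0]
  T: [-2  4 -1 -2 -3]
  M: [ 1 -1  0  1  1]
  L: [ 2 -2  1  1  0]
  [I]: (-2)·0+(2)·2+(-2)·0+(2)·0+(1)·0 = 4
  [T]: (-2)·-2+(2)·4+(-2)·-1+(2)·-2+(1)·-3 = 7
  [M]: (-2)·1+(2)·-1+(-2)·0+(2)·1+(1)·1 = -1
  [L]: (-2)·2+(2)·-2+(-2)·1+(2)·1+(1)·0 = -8
⇒ I^4 T^7 M^-1 L^-8

{"I": 4, "T": 7, "M": -1, "L": -8}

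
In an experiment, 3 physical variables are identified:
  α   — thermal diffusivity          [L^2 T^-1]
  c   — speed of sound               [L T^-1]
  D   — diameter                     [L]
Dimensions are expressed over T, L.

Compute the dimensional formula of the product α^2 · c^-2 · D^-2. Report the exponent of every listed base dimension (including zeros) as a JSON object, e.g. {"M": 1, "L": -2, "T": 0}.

Exponent matrix [T,L] × [α,c,D]:
  T: [-1 -1  0]
  L: [ 2  1  1]
  [T]: (2)·-1+(-2)·-1+(-2)·0 = 0
  [L]: (2)·2+(-2)·1+(-2)·1 = 0
⇒ 1 (dimensionless)

{"T": 0, "L": 0}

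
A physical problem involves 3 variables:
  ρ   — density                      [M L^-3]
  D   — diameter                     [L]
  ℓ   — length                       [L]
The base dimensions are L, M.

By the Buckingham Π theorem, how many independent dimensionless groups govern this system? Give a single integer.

Exponent matrix [L,M] × [ρ,D,ℓ]:
  L: [-3  1  1]
  M: [ 1  0  0]
RREF → pivots at {ρ,D} ⇒ r = 2
Π count = n − r = 3 − 2 = 1

1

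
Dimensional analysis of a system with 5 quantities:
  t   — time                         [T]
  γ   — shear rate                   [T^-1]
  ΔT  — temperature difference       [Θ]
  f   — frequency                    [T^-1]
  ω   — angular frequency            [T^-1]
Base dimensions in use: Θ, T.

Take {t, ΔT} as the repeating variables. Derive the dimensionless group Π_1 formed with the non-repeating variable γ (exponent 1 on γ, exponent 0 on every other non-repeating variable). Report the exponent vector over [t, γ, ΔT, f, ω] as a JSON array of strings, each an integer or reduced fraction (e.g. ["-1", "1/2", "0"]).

Dimensional matrix (Θ×T by t×γ×ΔT×f×ω):
  Θ: [ 0  0  1  0  0]
  T: [ 1 -1  0 -1 -1]
Row reduction gives pivot columns t,ΔT; rank = 2
Repeat: t,ΔT; free: γ,f,ω
RREF:
  r0: [   1   -1    0   -1   -1]
  r1: [   0    0    1    0    0]
Fix exponent of γ at 1, f at 0, ω at 0; solve each RREF row for its pivot's exponent:
  r0: exp(t) + (-1)·1 = 0 ⇒ exp(t) = 1
  r1: exp(ΔT) + (0)·1 = 0 ⇒ exp(ΔT) = 0
Π_1 = t · γ

["1", "1", "0", "0", "0"]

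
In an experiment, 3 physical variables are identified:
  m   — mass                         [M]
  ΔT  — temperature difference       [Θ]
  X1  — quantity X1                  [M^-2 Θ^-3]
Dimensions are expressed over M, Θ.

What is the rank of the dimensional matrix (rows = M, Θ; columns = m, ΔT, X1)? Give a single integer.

Dimensional matrix (M×Θ by m×ΔT×X1):
  M: [ 1  0 -2]
  Θ: [ 0  1 -3]
Echelon form has 2 nonzero rows (pivots: m,ΔT)

2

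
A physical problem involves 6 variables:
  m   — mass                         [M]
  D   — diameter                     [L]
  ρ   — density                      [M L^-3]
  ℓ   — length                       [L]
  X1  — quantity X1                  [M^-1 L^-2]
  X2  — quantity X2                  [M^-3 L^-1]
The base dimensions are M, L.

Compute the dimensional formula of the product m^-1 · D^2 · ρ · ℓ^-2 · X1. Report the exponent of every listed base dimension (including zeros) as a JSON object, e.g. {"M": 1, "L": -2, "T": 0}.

{"M": -1, "L": -5}

Exponent matrix [M,L] × [m,D,ρ,ℓ,X1,X2]:
  M: [ 1  0  1  0 -1 -3]
  L: [ 0  1 -3  1 -2 -1]
  [M]: (-1)·1+(2)·0+(1)·1+(-2)·0+(1)·-1 = -1
  [L]: (-1)·0+(2)·1+(1)·-3+(-2)·1+(1)·-2 = -5
⇒ M^-1 L^-5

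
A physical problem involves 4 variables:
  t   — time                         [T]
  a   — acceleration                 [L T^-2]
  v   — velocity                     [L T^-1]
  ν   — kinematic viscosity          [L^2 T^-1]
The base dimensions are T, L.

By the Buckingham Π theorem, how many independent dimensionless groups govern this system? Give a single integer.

2

Write exponents as rows T,L / cols t,a,v,ν:
  T: [ 1 -2 -1 -1]
  L: [ 0  1  1  2]
Echelon form has 2 nonzero rows (pivots: t,a)
Π count = n − r = 4 − 2 = 2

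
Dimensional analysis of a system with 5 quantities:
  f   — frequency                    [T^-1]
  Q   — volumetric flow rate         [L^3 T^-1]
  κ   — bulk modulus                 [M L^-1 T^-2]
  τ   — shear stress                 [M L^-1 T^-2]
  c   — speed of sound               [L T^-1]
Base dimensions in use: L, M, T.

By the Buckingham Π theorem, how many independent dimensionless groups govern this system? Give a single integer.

Dimensional matrix (L×M×T by f×Q×κ×τ×c):
  L: [ 0  3 -1 -1  1]
  M: [ 0  0  1  1  0]
  T: [-1 -1 -2 -2 -1]
Row reduction gives pivot columns f,Q,κ; rank = 3
n=5, r=3 ⇒ 2 dimensionless groups

2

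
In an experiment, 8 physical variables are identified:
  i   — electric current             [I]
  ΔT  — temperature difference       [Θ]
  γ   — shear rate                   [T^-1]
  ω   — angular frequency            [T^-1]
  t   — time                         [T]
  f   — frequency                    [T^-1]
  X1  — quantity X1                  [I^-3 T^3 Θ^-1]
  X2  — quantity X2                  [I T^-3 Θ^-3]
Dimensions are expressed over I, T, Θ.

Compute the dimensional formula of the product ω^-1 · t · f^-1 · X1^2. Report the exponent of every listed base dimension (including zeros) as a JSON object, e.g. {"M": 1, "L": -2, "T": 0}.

Dimensional matrix (I×T×Θ by i×ΔT×γ×ω×t×f×X1×X2):
  I: [ 1  0  0  0  0  0 -3  1]
  T: [ 0  0 -1 -1  1 -1  3 -3]
  Θ: [ 0  1  0  0  0  0 -1 -3]
  [I]: (-1)·0+(1)·0+(-1)·0+(2)·-3 = -6
  [T]: (-1)·-1+(1)·1+(-1)·-1+(2)·3 = 9
  [Θ]: (-1)·0+(1)·0+(-1)·0+(2)·-1 = -2
⇒ I^-6 T^9 Θ^-2

{"I": -6, "T": 9, "Θ": -2}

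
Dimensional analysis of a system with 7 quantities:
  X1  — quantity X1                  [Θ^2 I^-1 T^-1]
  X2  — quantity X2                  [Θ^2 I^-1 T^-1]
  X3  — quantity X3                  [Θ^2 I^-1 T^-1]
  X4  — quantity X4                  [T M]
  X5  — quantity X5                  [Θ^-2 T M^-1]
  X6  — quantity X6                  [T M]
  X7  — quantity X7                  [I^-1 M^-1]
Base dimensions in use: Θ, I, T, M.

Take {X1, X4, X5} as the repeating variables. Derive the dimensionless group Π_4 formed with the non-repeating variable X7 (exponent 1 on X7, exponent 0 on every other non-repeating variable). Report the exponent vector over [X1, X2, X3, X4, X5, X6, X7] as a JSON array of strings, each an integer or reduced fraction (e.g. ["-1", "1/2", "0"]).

["-1", "0", "0", "0", "-1", "0", "1"]

Write exponents as rows Θ,I,T,M / cols X1,X2,X3,X4,X5,X6,X7:
  Θ: [ 2  2  2  0 -2  0  0]
  I: [-1 -1 -1  0  0  0 -1]
  T: [-1 -1 -1  1  1  1  0]
  M: [ 0  0  0  1 -1  1 -1]
RREF → pivots at {X1,X4,X5} ⇒ r = 3
Repeat: X1,X4,X5; free: X2,X3,X6,X7
RREF:
  r0: [   1    1    1    0    0    0    1]
  r1: [   0    0    0    1    0    1    0]
  r2: [   0    0    0    0    1    0    1]
  r3: [   0    0    0    0    0    0    0]
Fix exponent of X7 at 1, X2 at 0, X3 at 0, X6 at 0; solve each RREF row for its pivot's exponent:
  r0: exp(X1) + (1)·1 = 0 ⇒ exp(X1) = -1
  r1: exp(X4) + (0)·1 = 0 ⇒ exp(X4) = 0
  r2: exp(X5) + (1)·1 = 0 ⇒ exp(X5) = -1
Π_4 = X1^-1 · X5^-1 · X7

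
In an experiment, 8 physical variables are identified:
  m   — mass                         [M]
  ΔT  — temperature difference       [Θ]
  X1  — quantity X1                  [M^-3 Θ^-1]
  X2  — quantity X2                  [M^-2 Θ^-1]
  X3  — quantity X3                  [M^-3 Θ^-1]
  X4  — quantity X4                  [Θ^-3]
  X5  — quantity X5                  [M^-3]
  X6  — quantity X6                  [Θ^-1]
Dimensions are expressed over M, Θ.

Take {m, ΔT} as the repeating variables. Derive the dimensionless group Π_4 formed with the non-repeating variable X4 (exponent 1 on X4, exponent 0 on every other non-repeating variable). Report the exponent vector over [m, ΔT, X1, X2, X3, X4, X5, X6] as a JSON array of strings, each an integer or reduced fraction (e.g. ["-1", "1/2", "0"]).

["0", "3", "0", "0", "0", "1", "0", "0"]

Dimensional matrix (M×Θ by m×ΔT×X1×X2×X3×X4×X5×X6):
  M: [ 1  0 -3 -2 -3  0 -3  0]
  Θ: [ 0  1 -1 -1 -1 -3  0 -1]
Row reduction gives pivot columns m,ΔT; rank = 2
Pivot set = {m,ΔT}, free = {X1,X2,X3,X4,X5,X6}
RREF:
  r0: [   1    0   -3   -2   -3    0   -3    0]
  r1: [   0    1   -1   -1   -1   -3    0   -1]
Fix exponent of X4 at 1, X1 at 0, X2 at 0, X3 at 0, X5 at 0, X6 at 0; solve each RREF row for its pivot's exponent:
  r0: exp(m) + (0)·1 = 0 ⇒ exp(m) = 0
  r1: exp(ΔT) + (-3)·1 = 0 ⇒ exp(ΔT) = 3
Π_4 = ΔT^3 · X4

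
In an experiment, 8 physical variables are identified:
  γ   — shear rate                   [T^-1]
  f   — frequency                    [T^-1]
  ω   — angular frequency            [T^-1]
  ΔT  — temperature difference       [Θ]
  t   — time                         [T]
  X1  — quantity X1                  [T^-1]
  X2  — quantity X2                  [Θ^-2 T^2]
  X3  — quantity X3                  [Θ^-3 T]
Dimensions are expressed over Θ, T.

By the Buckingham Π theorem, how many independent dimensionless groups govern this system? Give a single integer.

Exponent matrix [Θ,T] × [γ,f,ω,ΔT,t,X1,X2,X3]:
  Θ: [ 0  0  0  1  0  0 -2 -3]
  T: [-1 -1 -1  0  1 -1  2  1]
RREF → pivots at {γ,ΔT} ⇒ r = 2
8 vars − rank 2 = 6 Π groups

6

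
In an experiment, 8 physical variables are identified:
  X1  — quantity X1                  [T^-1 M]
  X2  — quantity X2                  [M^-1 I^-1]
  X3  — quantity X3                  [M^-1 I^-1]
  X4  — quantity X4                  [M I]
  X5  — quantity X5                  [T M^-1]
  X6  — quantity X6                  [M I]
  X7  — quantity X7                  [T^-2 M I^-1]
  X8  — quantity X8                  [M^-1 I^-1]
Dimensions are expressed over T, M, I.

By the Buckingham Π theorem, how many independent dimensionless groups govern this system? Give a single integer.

Exponent matrix [T,M,I] × [X1,X2,X3,X4,X5,X6,X7,X8]:
  T: [-1  0  0  0  1  0 -2  0]
  M: [ 1 -1 -1  1 -1  1  1 -1]
  I: [ 0 -1 -1  1  0  1 -1 -1]
RREF → pivots at {X1,X2} ⇒ r = 2
n=8, r=2 ⇒ 6 dimensionless groups

6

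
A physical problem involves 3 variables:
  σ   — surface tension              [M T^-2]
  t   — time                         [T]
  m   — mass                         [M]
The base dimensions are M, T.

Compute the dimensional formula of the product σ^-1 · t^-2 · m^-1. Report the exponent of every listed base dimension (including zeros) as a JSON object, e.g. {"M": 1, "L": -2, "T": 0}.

Write exponents as rows M,T / cols σ,t,m:
  M: [ 1  0  1]
  T: [-2  1  0]
  [M]: (-1)·1+(-2)·0+(-1)·1 = -2
  [T]: (-1)·-2+(-2)·1+(-1)·0 = 0
⇒ M^-2

{"M": -2, "T": 0}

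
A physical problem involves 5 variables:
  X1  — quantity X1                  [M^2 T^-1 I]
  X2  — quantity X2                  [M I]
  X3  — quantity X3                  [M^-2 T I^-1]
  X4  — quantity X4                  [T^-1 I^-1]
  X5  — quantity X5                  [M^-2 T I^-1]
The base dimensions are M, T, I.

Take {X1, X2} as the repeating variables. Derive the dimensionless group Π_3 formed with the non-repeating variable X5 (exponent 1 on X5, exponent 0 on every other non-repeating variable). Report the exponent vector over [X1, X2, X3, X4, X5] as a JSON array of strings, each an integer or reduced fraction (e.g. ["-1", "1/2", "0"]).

Dimensional matrix (M×T×I by X1×X2×X3×X4×X5):
  M: [ 2  1 -2  0 -2]
  T: [-1  0  1 -1  1]
  I: [ 1  1 -1 -1 -1]
RREF → pivots at {X1,X2} ⇒ r = 2
Pivot set = {X1,X2}, free = {X3,X4,X5}
RREF:
  r0: [   1    0   -1    1   -1]
  r1: [   0    1    0   -2    0]
  r2: [   0    0    0    0    0]
Fix exponent of X5 at 1, X3 at 0, X4 at 0; solve each RREF row for its pivot's exponent:
  r0: exp(X1) + (-1)·1 = 0 ⇒ exp(X1) = 1
  r1: exp(X2) + (0)·1 = 0 ⇒ exp(X2) = 0
Π_3 = X1 · X5

["1", "0", "0", "0", "1"]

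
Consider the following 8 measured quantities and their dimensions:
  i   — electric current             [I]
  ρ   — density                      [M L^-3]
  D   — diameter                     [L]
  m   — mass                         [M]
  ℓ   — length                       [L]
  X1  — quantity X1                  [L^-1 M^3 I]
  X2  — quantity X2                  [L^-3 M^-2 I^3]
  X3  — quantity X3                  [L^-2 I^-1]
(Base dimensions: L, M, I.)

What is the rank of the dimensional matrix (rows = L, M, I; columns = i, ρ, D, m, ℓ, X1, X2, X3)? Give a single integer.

Write exponents as rows L,M,I / cols i,ρ,D,m,ℓ,X1,X2,X3:
  L: [ 0 -3  1  0  1 -1 -3 -2]
  M: [ 0  1  0  1  0  3 -2  0]
  I: [ 1  0  0  0  0  1  3 -1]
Row reduction gives pivot columns i,ρ,D; rank = 3

3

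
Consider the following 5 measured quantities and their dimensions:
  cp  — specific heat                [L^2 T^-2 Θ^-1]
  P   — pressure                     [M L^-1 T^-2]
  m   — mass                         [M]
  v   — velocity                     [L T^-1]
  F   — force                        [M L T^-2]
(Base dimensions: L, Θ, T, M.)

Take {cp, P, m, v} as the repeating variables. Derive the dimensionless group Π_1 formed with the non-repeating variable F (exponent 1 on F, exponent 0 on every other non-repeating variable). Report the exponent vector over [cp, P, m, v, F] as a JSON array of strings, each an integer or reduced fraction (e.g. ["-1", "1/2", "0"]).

Write exponents as rows L,Θ,T,M / cols cp,P,m,v,F:
  L: [ 2 -1  0  1  1]
  Θ: [-1  0  0  0  0]
  T: [-2 -2  0 -1 -2]
  M: [ 0  1  1  0  1]
RREF → pivots at {cp,P,m,v} ⇒ r = 4
Repeat: cp,P,m,v; free: F
RREF:
  r0: [   1    0    0    0    0]
  r1: [   0    1    0    0  1/3]
  r2: [   0    0    1    0  2/3]
  r3: [   0    0    0    1  4/3]
Fix exponent of F at 1; solve each RREF row for its pivot's exponent:
  r0: exp(cp) + (0)·1 = 0 ⇒ exp(cp) = 0
  r1: exp(P) + (1/3)·1 = 0 ⇒ exp(P) = -1/3
  r2: exp(m) + (2/3)·1 = 0 ⇒ exp(m) = -2/3
  r3: exp(v) + (4/3)·1 = 0 ⇒ exp(v) = -4/3
Π_1 = P^(-1/3) · m^(-2/3) · v^(-4/3) · F

["0", "-1/3", "-2/3", "-4/3", "1"]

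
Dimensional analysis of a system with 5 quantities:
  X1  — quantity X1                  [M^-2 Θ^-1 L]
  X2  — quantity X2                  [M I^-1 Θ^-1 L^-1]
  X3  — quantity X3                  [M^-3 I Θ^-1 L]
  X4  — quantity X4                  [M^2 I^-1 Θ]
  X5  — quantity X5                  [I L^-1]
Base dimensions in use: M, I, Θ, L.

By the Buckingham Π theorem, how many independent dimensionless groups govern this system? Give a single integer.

2

Dimensional matrix (M×I×Θ×L by X1×X2×X3×X4×X5):
  M: [-2  1 -3  2  0]
  I: [ 0 -1  1 -1  1]
  Θ: [-1 -1 -1  1  0]
  L: [ 1 -1  1  0 -1]
Echelon form has 3 nonzero rows (pivots: X1,X2,X3)
5 vars − rank 3 = 2 Π groups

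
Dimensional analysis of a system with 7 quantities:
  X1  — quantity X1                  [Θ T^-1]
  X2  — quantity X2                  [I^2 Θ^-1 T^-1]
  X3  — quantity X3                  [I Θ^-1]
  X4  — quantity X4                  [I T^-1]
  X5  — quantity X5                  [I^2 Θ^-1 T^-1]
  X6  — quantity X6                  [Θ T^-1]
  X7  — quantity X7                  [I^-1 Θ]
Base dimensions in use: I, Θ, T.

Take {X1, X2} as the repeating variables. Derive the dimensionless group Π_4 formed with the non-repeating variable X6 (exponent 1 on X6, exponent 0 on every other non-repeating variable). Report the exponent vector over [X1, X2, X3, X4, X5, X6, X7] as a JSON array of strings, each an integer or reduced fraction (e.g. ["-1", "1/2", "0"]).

["-1", "0", "0", "0", "0", "1", "0"]

Exponent matrix [I,Θ,T] × [X1,X2,X3,X4,X5,X6,X7]:
  I: [ 0  2  1  1  2  0 -1]
  Θ: [ 1 -1 -1  0 -1  1  1]
  T: [-1 -1  0 -1 -1 -1  0]
Echelon form has 2 nonzero rows (pivots: X1,X2)
Pivot set = {X1,X2}, free = {X3,X4,X5,X6,X7}
RREF:
  r0: [   1    0 -1/2  1/2    0    1  1/2]
  r1: [   0    1  1/2  1/2    1    0 -1/2]
  r2: [   0    0    0    0    0    0    0]
Fix exponent of X6 at 1, X3 at 0, X4 at 0, X5 at 0, X7 at 0; solve each RREF row for its pivot's exponent:
  r0: exp(X1) + (1)·1 = 0 ⇒ exp(X1) = -1
  r1: exp(X2) + (0)·1 = 0 ⇒ exp(X2) = 0
Π_4 = X1^-1 · X6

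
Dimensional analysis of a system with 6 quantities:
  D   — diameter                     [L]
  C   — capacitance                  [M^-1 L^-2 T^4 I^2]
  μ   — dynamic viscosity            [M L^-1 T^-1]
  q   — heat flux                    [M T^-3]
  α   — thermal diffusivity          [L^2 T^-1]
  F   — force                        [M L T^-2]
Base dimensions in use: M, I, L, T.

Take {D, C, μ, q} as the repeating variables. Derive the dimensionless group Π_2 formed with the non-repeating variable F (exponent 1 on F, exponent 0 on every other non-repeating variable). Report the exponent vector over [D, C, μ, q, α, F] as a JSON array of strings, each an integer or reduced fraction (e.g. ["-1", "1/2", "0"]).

Exponent matrix [M,I,L,T] × [D,C,μ,q,α,F]:
  M: [ 0 -1  1  1  0  1]
  I: [ 0  2  0  0  0  0]
  L: [ 1 -2 -1  0  2  1]
  T: [ 0  4 -1 -3 -1 -2]
Echelon form has 4 nonzero rows (pivots: D,C,μ,q)
Pivot set = {D,C,μ,q}, free = {α,F}
RREF:
  r0: [   1    0    0    0  3/2  3/2]
  r1: [   0    1    0    0    0    0]
  r2: [   0    0    1    0 -1/2  1/2]
  r3: [   0    0    0    1  1/2  1/2]
Fix exponent of F at 1, α at 0; solve each RREF row for its pivot's exponent:
  r0: exp(D) + (3/2)·1 = 0 ⇒ exp(D) = -3/2
  r1: exp(C) + (0)·1 = 0 ⇒ exp(C) = 0
  r2: exp(μ) + (1/2)·1 = 0 ⇒ exp(μ) = -1/2
  r3: exp(q) + (1/2)·1 = 0 ⇒ exp(q) = -1/2
Π_2 = D^(-3/2) · μ^(-1/2) · q^(-1/2) · F

["-3/2", "0", "-1/2", "-1/2", "0", "1"]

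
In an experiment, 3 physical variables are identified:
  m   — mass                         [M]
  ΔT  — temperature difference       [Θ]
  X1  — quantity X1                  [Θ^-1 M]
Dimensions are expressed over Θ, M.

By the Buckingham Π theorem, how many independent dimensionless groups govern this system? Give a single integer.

1

Dimensional matrix (Θ×M by m×ΔT×X1):
  Θ: [ 0  1 -1]
  M: [ 1  0  1]
Row reduction gives pivot columns m,ΔT; rank = 2
Π count = n − r = 3 − 2 = 1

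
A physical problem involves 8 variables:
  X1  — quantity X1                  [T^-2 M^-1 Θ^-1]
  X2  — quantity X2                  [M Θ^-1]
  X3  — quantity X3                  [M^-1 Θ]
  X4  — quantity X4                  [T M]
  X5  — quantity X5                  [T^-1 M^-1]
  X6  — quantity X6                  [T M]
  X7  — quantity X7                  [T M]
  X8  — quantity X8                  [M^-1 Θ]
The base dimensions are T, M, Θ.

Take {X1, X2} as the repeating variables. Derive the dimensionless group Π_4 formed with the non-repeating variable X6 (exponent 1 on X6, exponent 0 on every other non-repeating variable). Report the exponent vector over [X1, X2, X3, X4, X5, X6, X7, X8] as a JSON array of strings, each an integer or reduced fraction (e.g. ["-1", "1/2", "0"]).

Dimensional matrix (T×M×Θ by X1×X2×X3×X4×X5×X6×X7×X8):
  T: [-2  0  0  1 -1  1  1  0]
  M: [-1  1 -1  1 -1  1  1 -1]
  Θ: [-1 -1  1  0  0  0  0  1]
Row reduction gives pivot columns X1,X2; rank = 2
Pivot set = {X1,X2}, free = {X3,X4,X5,X6,X7,X8}
RREF:
  r0: [   1    0    0 -1/2  1/2 -1/2 -1/2    0]
  r1: [   0    1   -1  1/2 -1/2  1/2  1/2   -1]
  r2: [   0    0    0    0    0    0    0    0]
Fix exponent of X6 at 1, X3 at 0, X4 at 0, X5 at 0, X7 at 0, X8 at 0; solve each RREF row for its pivot's exponent:
  r0: exp(X1) + (-1/2)·1 = 0 ⇒ exp(X1) = 1/2
  r1: exp(X2) + (1/2)·1 = 0 ⇒ exp(X2) = -1/2
Π_4 = X1^(1/2) · X2^(-1/2) · X6

["1/2", "-1/2", "0", "0", "0", "1", "0", "0"]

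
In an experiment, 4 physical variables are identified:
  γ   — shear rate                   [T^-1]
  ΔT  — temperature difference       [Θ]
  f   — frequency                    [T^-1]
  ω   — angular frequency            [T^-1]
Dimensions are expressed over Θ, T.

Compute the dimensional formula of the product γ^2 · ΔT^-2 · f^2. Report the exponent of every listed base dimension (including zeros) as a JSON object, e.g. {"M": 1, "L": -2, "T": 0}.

Exponent matrix [Θ,T] × [γ,ΔT,f,ω]:
  Θ: [ 0  1  0  0]
  T: [-1  0 -1 -1]
  [Θ]: (2)·0+(-2)·1+(2)·0 = -2
  [T]: (2)·-1+(-2)·0+(2)·-1 = -4
⇒ Θ^-2 T^-4

{"Θ": -2, "T": -4}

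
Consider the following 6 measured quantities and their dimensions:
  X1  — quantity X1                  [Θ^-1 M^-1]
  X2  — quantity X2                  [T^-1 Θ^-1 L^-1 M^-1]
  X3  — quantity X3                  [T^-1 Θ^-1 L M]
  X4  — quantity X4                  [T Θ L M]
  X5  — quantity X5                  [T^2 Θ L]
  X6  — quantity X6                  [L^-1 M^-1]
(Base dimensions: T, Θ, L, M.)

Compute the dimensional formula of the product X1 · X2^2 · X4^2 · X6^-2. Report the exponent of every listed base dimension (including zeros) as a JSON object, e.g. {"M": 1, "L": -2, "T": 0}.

Write exponents as rows T,Θ,L,M / cols X1,X2,X3,X4,X5,X6:
  T: [ 0 -1 -1  1  2  0]
  Θ: [-1 -1 -1  1  1  0]
  L: [ 0 -1  1  1  1 -1]
  M: [-1 -1  1  1  0 -1]
  [T]: (1)·0+(2)·-1+(2)·1+(-2)·0 = 0
  [Θ]: (1)·-1+(2)·-1+(2)·1+(-2)·0 = -1
  [L]: (1)·0+(2)·-1+(2)·1+(-2)·-1 = 2
  [M]: (1)·-1+(2)·-1+(2)·1+(-2)·-1 = 1
⇒ Θ^-1 L^2 M

{"T": 0, "Θ": -1, "L": 2, "M": 1}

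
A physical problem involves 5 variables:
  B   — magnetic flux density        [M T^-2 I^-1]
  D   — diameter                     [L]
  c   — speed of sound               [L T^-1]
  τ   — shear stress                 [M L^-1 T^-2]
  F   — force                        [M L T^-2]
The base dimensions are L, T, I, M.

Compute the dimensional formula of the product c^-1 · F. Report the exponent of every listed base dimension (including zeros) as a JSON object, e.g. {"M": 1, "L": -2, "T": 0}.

Write exponents as rows L,T,I,M / cols B,D,c,τ,F:
  L: [ 0  1  1 -1  1]
  T: [-2  0 -1 -2 -2]
  I: [-1  0  0  0  0]
  M: [ 1  0  0  1  1]
  [L]: (-1)·1+(1)·1 = 0
  [T]: (-1)·-1+(1)·-2 = -1
  [I]: (-1)·0+(1)·0 = 0
  [M]: (-1)·0+(1)·1 = 1
⇒ T^-1 M

{"L": 0, "T": -1, "I": 0, "M": 1}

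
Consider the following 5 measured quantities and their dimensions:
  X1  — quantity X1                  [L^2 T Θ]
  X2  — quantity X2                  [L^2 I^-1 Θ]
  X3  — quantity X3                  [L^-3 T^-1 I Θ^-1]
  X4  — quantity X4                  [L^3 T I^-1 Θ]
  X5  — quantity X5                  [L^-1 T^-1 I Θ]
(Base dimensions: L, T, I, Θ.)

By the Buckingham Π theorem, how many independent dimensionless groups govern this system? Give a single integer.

2

Exponent matrix [L,T,I,Θ] × [X1,X2,X3,X4,X5]:
  L: [ 2  2 -3  3 -1]
  T: [ 1  0 -1  1 -1]
  I: [ 0 -1  1 -1  1]
  Θ: [ 1  1 -1  1  1]
Echelon form has 3 nonzero rows (pivots: X1,X2,X3)
n=5, r=3 ⇒ 2 dimensionless groups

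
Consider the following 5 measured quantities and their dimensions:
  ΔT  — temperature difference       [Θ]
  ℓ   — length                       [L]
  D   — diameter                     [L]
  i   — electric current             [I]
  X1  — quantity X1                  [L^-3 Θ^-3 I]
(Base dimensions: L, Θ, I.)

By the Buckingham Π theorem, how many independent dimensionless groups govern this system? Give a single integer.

2

Exponent matrix [L,Θ,I] × [ΔT,ℓ,D,i,X1]:
  L: [ 0  1  1  0 -3]
  Θ: [ 1  0  0  0 -3]
  I: [ 0  0  0  1  1]
Echelon form has 3 nonzero rows (pivots: ΔT,ℓ,i)
Π count = n − r = 5 − 3 = 2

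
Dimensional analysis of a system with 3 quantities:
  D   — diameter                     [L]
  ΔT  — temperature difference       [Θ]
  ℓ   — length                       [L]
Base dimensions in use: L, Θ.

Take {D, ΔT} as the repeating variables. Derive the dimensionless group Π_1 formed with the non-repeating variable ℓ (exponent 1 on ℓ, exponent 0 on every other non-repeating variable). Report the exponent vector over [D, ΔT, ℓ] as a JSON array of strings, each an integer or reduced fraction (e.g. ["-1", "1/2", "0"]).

["-1", "0", "1"]

Write exponents as rows L,Θ / cols D,ΔT,ℓ:
  L: [ 1  0  1]
  Θ: [ 0  1  0]
RREF → pivots at {D,ΔT} ⇒ r = 2
Pivot set = {D,ΔT}, free = {ℓ}
RREF:
  r0: [   1    0    1]
  r1: [   0    1    0]
Fix exponent of ℓ at 1; solve each RREF row for its pivot's exponent:
  r0: exp(D) + (1)·1 = 0 ⇒ exp(D) = -1
  r1: exp(ΔT) + (0)·1 = 0 ⇒ exp(ΔT) = 0
Π_1 = D^-1 · ℓ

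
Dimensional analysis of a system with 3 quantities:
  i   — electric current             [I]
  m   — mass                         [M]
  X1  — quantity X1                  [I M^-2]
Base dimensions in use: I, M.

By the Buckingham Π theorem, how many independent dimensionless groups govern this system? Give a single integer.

1

Write exponents as rows I,M / cols i,m,X1:
  I: [ 1  0  1]
  M: [ 0  1 -2]
Row reduction gives pivot columns i,m; rank = 2
n=3, r=2 ⇒ 1 dimensionless group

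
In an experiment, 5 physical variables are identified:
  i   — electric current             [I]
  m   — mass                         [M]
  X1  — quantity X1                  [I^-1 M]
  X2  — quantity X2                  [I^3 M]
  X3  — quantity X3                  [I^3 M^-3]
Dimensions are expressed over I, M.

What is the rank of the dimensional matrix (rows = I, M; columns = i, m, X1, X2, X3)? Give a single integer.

Dimensional matrix (I×M by i×m×X1×X2×X3):
  I: [ 1  0 -1  3  3]
  M: [ 0  1  1  1 -3]
Echelon form has 2 nonzero rows (pivots: i,m)

2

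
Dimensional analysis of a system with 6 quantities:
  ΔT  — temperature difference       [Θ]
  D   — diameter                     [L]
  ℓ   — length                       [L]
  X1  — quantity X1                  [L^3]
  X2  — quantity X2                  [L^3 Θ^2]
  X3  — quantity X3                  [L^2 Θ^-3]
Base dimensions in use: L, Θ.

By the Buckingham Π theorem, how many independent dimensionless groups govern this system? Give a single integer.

Write exponents as rows L,Θ / cols ΔT,D,ℓ,X1,X2,X3:
  L: [ 0  1  1  3  3  2]
  Θ: [ 1  0  0  0  2 -3]
RREF → pivots at {ΔT,D} ⇒ r = 2
Π count = n − r = 6 − 2 = 4

4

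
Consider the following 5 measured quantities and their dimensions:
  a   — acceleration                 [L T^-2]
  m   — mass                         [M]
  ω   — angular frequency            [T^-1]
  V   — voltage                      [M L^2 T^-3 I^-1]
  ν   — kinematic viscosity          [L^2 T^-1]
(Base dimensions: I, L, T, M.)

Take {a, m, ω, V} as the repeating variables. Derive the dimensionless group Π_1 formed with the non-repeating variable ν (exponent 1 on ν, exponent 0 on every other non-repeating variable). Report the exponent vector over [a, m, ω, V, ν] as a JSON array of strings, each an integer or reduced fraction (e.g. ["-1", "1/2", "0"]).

["-2", "0", "3", "0", "1"]

Exponent matrix [I,L,T,M] × [a,m,ω,V,ν]:
  I: [ 0  0  0 -1  0]
  L: [ 1  0  0  2  2]
  T: [-2  0 -1 -3 -1]
  M: [ 0  1  0  1  0]
Echelon form has 4 nonzero rows (pivots: a,m,ω,V)
Pivot set = {a,m,ω,V}, free = {ν}
RREF:
  r0: [   1    0    0    0    2]
  r1: [   0    1    0    0    0]
  r2: [   0    0    1    0   -3]
  r3: [   0    0    0    1    0]
Fix exponent of ν at 1; solve each RREF row for its pivot's exponent:
  r0: exp(a) + (2)·1 = 0 ⇒ exp(a) = -2
  r1: exp(m) + (0)·1 = 0 ⇒ exp(m) = 0
  r2: exp(ω) + (-3)·1 = 0 ⇒ exp(ω) = 3
  r3: exp(V) + (0)·1 = 0 ⇒ exp(V) = 0
Π_1 = a^-2 · ω^3 · ν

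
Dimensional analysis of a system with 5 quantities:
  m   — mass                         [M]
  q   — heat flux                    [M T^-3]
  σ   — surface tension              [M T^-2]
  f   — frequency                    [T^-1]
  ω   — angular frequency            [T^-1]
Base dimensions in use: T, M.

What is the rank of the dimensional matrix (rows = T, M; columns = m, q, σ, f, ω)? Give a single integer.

2

Write exponents as rows T,M / cols m,q,σ,f,ω:
  T: [ 0 -3 -2 -1 -1]
  M: [ 1  1  1  0  0]
Row reduction gives pivot columns m,q; rank = 2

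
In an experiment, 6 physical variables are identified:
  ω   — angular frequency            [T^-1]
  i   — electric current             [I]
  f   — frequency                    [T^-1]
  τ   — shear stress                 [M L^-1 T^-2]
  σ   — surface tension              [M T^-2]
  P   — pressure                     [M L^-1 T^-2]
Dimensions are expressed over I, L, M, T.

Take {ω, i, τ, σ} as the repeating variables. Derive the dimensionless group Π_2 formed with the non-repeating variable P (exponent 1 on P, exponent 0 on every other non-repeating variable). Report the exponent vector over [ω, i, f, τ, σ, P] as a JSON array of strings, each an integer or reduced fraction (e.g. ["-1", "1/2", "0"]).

Dimensional matrix (I×L×M×T by ω×i×f×τ×σ×P):
  I: [ 0  1  0  0  0  0]
  L: [ 0  0  0 -1  0 -1]
  M: [ 0  0  0  1  1  1]
  T: [-1  0 -1 -2 -2 -2]
Echelon form has 4 nonzero rows (pivots: ω,i,τ,σ)
Pivot set = {ω,i,τ,σ}, free = {f,P}
RREF:
  r0: [   1    0    1    0    0    0]
  r1: [   0    1    0    0    0    0]
  r2: [   0    0    0    1    0    1]
  r3: [   0    0    0    0    1    0]
Fix exponent of P at 1, f at 0; solve each RREF row for its pivot's exponent:
  r0: exp(ω) + (0)·1 = 0 ⇒ exp(ω) = 0
  r1: exp(i) + (0)·1 = 0 ⇒ exp(i) = 0
  r2: exp(τ) + (1)·1 = 0 ⇒ exp(τ) = -1
  r3: exp(σ) + (0)·1 = 0 ⇒ exp(σ) = 0
Π_2 = τ^-1 · P

["0", "0", "0", "-1", "0", "1"]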